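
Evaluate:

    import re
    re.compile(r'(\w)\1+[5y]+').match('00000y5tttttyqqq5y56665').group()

'00000y5'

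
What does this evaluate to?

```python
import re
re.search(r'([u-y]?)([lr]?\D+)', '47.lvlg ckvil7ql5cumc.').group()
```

This matches optionally a character in [u-y] (captured); then optionally one of [lr], then one or more of a non-digit (captured).
The match spans [2:13] → '.lvlg ckvil'.

'.lvlg ckvil'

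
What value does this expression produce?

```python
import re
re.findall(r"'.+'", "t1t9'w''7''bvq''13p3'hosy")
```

["'w''7''bvq''13p3'"]

With no groups in the pattern, `findall` gives back each whole match — 1 here.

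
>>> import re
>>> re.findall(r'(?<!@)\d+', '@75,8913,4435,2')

['5', '8913', '4435', '2']

The negative lookahead/lookbehind blocks any match where the forbidden context is present.
With no groups in the pattern, `findall` gives back each whole match — 4 here.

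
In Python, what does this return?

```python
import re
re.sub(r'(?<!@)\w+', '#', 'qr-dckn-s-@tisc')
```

A negative assertion filters positions out without eating any characters.
Matches: at [0:2] → 'qr'; at [3:7] → 'dckn'; at [8:9] → 's'; at [12:15] → 'isc'.
`sub` substitutes '#' at each match site.

'#-#-#-@t#'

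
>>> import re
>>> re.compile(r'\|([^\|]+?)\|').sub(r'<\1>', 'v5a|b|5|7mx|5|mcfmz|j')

`\1` in the replacement pulls in group 1's text for each match.

'v5a<b>5<7mx>5<mcfmz>j'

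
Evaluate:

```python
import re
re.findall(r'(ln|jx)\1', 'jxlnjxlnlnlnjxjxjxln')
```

`\1` is not a pattern — it's the concrete string captured by group 1, re-applied verbatim.
One capturing group, so `findall` returns just the captured substring from each match — 2 in all.

['ln', 'jx']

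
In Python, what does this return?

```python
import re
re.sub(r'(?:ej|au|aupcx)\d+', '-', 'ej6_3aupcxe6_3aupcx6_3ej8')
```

'-_3aupcxe6_3-_3-'

Matches: at [0:3] → 'ej6'; at [14:20] → 'aupcx6'; at [22:25] → 'ej8'.
Every occurrence is swapped for '-'.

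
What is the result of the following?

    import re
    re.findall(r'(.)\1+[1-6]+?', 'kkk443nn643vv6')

['k', 'n', 'v']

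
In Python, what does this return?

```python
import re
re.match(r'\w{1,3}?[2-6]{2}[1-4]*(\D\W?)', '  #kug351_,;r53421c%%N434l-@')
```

`re.match` won't scan ahead — the pattern has to work from the very first character.
Here position 0 doesn't satisfy it, so the call returns None.

None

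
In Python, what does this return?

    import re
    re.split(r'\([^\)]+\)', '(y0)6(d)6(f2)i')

Matches to split on: at [0:4] → '(y0)'; at [5:8] → '(d)'; at [9:13] → '(f2)'.
The string is cut at each match, leaving 4 pieces.

['', '6', '6', 'i']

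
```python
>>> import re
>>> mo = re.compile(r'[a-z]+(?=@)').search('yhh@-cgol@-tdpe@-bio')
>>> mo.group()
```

The positive lookaround only admits positions where the adjacent text matches; those characters stay outside the span.
`re.search` tries every starting position until one works.
The match spans [0:3] → 'yhh'.

'yhh'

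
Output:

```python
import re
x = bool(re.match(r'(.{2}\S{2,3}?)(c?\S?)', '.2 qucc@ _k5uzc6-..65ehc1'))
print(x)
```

False

With `match`, the pattern is implicitly anchored at the beginning.
Here the string doesn't start with a match, so the call returns None, and `bool(None)` is False.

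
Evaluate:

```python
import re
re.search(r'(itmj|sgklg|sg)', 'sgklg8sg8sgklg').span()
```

The regex engine tests alternatives in the order written; an earlier branch that matches wins even if a later one would match more.
`re.search` tries every starting position until one works.
The match spans [0:5] → 'sgklg'.
Captured: group 1 = 'sgklg'.

(0, 5)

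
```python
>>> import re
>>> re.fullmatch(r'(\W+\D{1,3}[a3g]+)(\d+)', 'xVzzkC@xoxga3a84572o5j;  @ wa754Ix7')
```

The pattern matches one or more of a non-word character, then 1 to 3 of a non-digit, then one or more of one of [a3g] (captured); then one or more of a digit (captured).
For `fullmatch`, every character of the input must be accounted for by the pattern.
Here the string isn't matched end-to-end, so the call returns None.

None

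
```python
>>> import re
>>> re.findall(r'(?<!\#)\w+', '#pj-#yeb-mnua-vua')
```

['j', 'eb', 'mnua', 'vua']

A negative assertion filters positions out without eating any characters.
With no groups in the pattern, `findall` gives back each whole match — 4 here.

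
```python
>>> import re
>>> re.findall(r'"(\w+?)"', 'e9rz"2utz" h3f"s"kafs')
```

['2utz', 's']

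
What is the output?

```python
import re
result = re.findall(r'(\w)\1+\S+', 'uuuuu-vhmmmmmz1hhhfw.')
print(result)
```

['u']

A backreference is literal: `\1` must see the identical characters the first group matched.
Scanning left to right: at [0:21] match 'uuuuu-vhmmmmmz1hhhfw.', group 1 = 'u'.
Because there's exactly one group, `findall` drops the full match and keeps group 1 from the one hit.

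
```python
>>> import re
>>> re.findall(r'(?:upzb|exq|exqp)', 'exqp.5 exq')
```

['exq', 'exq']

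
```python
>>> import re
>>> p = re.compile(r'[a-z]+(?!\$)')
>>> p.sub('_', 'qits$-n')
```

'_s$-_'

`(?!…)`/`(?<!…)` only lets a position through if the neighbouring text does NOT match; no characters are consumed.
Matches: at [0:3] → 'qit'; at [6:7] → 'n'.
`sub` substitutes '_' at each match site.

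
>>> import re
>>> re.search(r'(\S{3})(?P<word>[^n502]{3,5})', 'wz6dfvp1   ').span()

Pattern: exactly 3 of a non-whitespace character (captured); then 3 to 5 of any character except [n502] (captured as 'word').
`re.search` tries every starting position until one works.
The match spans [0:8] → 'wz6dfvp1'.
Captured: group 1 = 'wz6', group 2 = 'dfvp1'.

(0, 8)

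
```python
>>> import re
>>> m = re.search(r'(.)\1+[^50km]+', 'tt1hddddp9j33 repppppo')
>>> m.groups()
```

('t',)

The match spans [0:22] → 'tt1hddddp9j33 repppppo'.
Captured: group 1 = 't'.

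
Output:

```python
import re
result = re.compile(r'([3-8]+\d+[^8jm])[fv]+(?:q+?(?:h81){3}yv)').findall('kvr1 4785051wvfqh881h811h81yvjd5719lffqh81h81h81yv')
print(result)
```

One capturing group, so `findall` returns just the captured substring from the one match — 1 in all.

['5719l']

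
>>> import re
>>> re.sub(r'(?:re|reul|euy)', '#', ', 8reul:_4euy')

The regex engine tests alternatives in the order written; an earlier branch that matches wins even if a later one would match more.
Matches: at [3:5] → 're'; at [10:13] → 'euy'.
`sub` substitutes '#' at each match site.

', 8#ul:_4#'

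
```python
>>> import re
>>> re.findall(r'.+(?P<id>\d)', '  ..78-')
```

One capturing group, so `findall` returns just the captured substring from the one match — 1 in all.

['8']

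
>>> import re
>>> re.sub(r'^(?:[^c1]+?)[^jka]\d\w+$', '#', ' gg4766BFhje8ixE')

'#'

The pattern matches anchored at the start of the string; then one or more of any character except [c1] (lazy) (non-capturing group); then any character except [jka], then a digit, then one or more of a word character; then anchored at the end.
Matches: at [0:16] → ' gg4766BFhje8ixE'.
Every occurrence is swapped for '#'.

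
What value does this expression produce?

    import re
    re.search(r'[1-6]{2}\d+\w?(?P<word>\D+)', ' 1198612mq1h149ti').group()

This matches exactly 2 of a character in [1-6], then one or more of a digit, then optionally a word character; then one or more of a non-digit (captured as 'word').
`search` walks the string left to right and returns the first match it finds.
The match spans [1:10] → '1198612mq'.
Captured: group 1 = 'q'.

'1198612mq'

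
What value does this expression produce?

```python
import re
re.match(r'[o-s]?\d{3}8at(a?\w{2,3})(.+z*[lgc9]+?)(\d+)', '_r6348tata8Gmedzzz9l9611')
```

This matches optionally a character in [o-s], then exactly 3 of a digit, then the literal '8at'; then optionally a literal 'a', then 2 to 3 of a word character (captured); then one or more of any character, then zero or more of the literal 'z', then one or more of one of [lgc9] (lazy) (captured); then one or more of a digit (captured).
`re.match` only tries the pattern at the start of the string.
Here position 0 doesn't satisfy it, so the call returns None.

None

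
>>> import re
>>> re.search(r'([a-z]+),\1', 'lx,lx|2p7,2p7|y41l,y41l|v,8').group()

'lx,lx'

After group 1 captures some text, `\1` only succeeds where that same text appears again.
The match spans [0:5] → 'lx,lx'.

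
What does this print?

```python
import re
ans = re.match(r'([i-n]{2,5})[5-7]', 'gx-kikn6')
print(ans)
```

`match` is anchored at position 0; if the pattern doesn't fit there, it returns None.
Here the string doesn't start with a match, so the call returns None.

None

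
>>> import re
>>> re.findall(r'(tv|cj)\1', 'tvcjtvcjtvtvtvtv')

['tv', 'tv']

`\1` is not a pattern — it's the concrete string captured by group 1, re-applied verbatim.
Matches: at [8:12] match 'tvtv', group 1 = 'tv'; at [12:16] match 'tvtv', group 1 = 'tv'.
With a single group, `findall` returns only what that group captured — 2 items.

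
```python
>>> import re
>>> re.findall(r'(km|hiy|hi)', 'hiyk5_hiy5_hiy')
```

Alternation tries branches left to right and keeps the first one that lets the overall match succeed at that position.
With a single group, `findall` returns only what that group captured — 3 items.

['hiy', 'hiy', 'hiy']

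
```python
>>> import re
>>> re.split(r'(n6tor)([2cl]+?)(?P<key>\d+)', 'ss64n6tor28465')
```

['ss64', 'n6tor', '2', '8465', '']

Pattern: the literal 'n6', then the literal 'tor' (captured); then one or more of one of [2cl] (lazy) (captured); then one or more of a digit (captured as 'key').
The group in the pattern means `split` returns the separators' captures alongside the pieces.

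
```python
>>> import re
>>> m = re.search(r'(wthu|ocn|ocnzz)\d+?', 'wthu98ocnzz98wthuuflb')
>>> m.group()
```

Unlike `match`, `search` isn't anchored — it looks for the pattern anywhere in the string.
The match spans [0:5] → 'wthu9'.
Captured: group 1 = 'wthu'.

'wthu9'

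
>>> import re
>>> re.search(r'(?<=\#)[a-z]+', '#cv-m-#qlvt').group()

'cv'

The positive lookaround only admits positions where the adjacent text matches; those characters stay outside the span.
Unlike `match`, `search` isn't anchored — it looks for the pattern anywhere in the string.
The match spans [1:3] → 'cv'.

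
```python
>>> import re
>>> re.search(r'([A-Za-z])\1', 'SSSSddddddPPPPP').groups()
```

('S',)

The match spans [0:2] → 'SS'.
Captured: group 1 = 'S'.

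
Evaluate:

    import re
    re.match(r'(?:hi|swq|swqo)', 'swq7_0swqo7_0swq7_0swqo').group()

With `match`, the pattern is implicitly anchored at the beginning.
The match spans [0:3] → 'swq'.

'swq'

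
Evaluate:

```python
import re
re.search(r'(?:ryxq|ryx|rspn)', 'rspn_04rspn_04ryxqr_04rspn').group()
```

`re.search` scans for the first position where the pattern succeeds.
The match spans [0:4] → 'rspn'.

'rspn'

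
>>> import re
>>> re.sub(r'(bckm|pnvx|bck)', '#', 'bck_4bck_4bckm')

`|` is ordered: at each position the engine commits to the first alternative that works.
Matches: at [0:3] → 'bck'; at [5:8] → 'bck'; at [10:14] → 'bckm'.
Each match is replaced by '#'.

'#_4#_4#'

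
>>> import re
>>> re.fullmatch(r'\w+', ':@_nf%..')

None

Pattern: one or more of a word character.
For `fullmatch`, every character of the input must be accounted for by the pattern.
Here the string isn't matched end-to-end, so the call returns None.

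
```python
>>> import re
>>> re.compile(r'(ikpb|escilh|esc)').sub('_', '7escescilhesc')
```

'7___'

Branches in `(...|...)` are attempted left-to-right; the first branch that allows the whole pattern to succeed is taken.
`sub` substitutes '_' at each match site.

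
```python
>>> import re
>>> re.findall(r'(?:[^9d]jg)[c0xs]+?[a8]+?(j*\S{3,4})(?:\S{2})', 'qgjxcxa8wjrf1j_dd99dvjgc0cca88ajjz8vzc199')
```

`findall` collects group 1 from the one match (1 total).

['88aj']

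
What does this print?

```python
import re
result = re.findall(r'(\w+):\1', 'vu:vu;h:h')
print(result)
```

['vu', 'h']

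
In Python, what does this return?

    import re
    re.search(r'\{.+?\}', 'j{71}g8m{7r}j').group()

'{71}'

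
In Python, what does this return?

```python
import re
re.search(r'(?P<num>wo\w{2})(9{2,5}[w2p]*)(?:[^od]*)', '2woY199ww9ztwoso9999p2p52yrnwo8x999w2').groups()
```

('woY1', '99ww')

This matches the literal 'wo', then exactly 2 of a word character (captured as 'num'); then 2 to 5 of a literal '9', then zero or more of one of [w2p] (captured); then zero or more of any character except [od] (non-capturing group).
Unlike `match`, `search` isn't anchored — it looks for the pattern anywhere in the string.
The match spans [1:13] → 'woY199ww9ztw'.
Captured: group 1 = 'woY1', group 2 = '99ww'.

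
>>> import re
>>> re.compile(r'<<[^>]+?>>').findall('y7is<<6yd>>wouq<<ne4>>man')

['<<6yd>>', '<<ne4>>']

Walking the string: at [4:11] → '<<6yd>>'; at [15:22] → '<<ne4>>'.
No capturing groups, so `findall` returns the 2 full match strings.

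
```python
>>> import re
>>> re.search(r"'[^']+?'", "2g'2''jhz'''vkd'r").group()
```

"'2'"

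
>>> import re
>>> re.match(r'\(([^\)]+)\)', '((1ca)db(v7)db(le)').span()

(0, 6)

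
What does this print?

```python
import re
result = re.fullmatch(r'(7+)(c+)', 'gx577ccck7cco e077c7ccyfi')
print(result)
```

None

The pattern matches one or more of a literal '7' (captured); then one or more of a literal 'c' (captured).
`re.fullmatch` requires the pattern to consume the entire string.
Here there's no way to consume every character, so the call returns None.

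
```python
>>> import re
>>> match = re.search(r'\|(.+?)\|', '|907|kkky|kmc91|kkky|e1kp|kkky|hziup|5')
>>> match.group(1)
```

'907'

The match spans [0:5] → '|907|'.
Captured: group 1 = '907'.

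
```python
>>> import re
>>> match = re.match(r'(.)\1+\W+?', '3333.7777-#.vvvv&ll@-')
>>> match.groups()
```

A backreference is literal: `\1` must see the identical characters the first group matched.
`re.match` won't scan ahead — the pattern has to work from the very first character.
The match spans [0:5] → '3333.'.
Captured: group 1 = '3'.

('3',)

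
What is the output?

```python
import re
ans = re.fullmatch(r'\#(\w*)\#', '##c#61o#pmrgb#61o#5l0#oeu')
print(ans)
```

For `fullmatch`, every character of the input must be accounted for by the pattern.
Here the string isn't matched end-to-end, so the call returns None.

None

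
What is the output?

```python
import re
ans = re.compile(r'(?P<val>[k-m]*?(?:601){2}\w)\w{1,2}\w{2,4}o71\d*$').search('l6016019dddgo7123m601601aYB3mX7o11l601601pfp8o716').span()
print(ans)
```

(34, 49)

Pattern: zero or more of a character in [k-m] (lazy), then the literal '601' repeated 2 times, then a word character (captured as 'val'); then 1 to 2 of a word character, then 2 to 4 of a word character, then the literal 'o71'; then zero or more of a digit; then anchored at the end.
The match spans [34:49] → 'l601601pfp8o716'.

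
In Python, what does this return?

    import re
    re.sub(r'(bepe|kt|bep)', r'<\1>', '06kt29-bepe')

'06<kt>29-<bepe>'

The regex engine tests alternatives in the order written; an earlier branch that matches wins even if a later one would match more.
Matches: at [2:4] → 'kt'; at [7:11] → 'bepe'.
Each match is replaced using the text its own group 1 captured.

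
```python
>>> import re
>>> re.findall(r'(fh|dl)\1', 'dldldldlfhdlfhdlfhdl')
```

['dl', 'dl']

After group 1 captures some text, `\1` only succeeds where that same text appears again.
Because there's exactly one group, `findall` drops the full match and keeps group 1 from each hit.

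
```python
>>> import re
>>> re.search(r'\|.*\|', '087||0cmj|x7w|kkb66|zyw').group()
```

'||0cmj|x7w|kkb66|'

The match spans [3:20] → '||0cmj|x7w|kkb66|'.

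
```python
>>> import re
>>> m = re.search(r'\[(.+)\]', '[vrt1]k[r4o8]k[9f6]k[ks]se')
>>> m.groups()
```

('vrt1]k[r4o8]k[9f6]k[ks',)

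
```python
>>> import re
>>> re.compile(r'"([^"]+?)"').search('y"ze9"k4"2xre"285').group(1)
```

'ze9'

`search` walks the string left to right and returns the first match it finds.
The match spans [1:6] → '"ze9"'.
Captured: group 1 = 'ze9'.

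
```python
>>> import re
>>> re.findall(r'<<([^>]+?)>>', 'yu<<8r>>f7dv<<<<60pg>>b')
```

['8r', '<<60pg']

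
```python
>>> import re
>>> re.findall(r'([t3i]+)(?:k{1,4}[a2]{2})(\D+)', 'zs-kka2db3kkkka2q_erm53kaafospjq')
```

This matches one or more of one of [t3i] (captured); then 1 to 4 of the literal 'k', then exactly 2 of one of [a2] (non-capturing group); then one or more of a non-digit (captured).
Scanning left to right: at [9:21] match '3kkkka2q_erm', groups = ('3', 'q_erm'); at [22:32] match '3kaafospjq', groups = ('3', 'fospjq').
With 2 capturing groups, `findall` returns a 2-tuple per match.

[('3', 'q_erm'), ('3', 'fospjq')]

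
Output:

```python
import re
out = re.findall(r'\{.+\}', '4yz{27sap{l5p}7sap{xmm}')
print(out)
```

['{27sap{l5p}7sap{xmm}']

With no groups in the pattern, `findall` gives back each whole match — 1 here.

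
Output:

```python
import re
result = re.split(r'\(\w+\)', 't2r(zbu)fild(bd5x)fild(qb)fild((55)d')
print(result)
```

Matches to split on: at [3:8] → '(zbu)'; at [12:18] → '(bd5x)'; at [22:26] → '(qb)'; at [31:35] → '(55)'.
Splitting on the pattern gives 5 pieces.

['t2r', 'fild', 'fild', 'fild(', 'd']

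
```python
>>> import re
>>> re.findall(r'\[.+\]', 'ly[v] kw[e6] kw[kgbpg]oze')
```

['[v] kw[e6] kw[kgbpg]']

Scanning left to right: at [2:22] → '[v] kw[e6] kw[kgbpg]'.
`findall` yields the raw match text (1 of them) because the pattern has no groups.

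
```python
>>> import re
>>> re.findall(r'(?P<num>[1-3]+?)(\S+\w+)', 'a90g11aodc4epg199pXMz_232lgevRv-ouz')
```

The `?` after the quantifier makes it lazy — it takes as little as possible before letting the rest of the pattern try.
`findall` packs the 2 group values into a tuple for every match.

[('1', '1aodc4epg199pXMz_232lgevRv-ouz')]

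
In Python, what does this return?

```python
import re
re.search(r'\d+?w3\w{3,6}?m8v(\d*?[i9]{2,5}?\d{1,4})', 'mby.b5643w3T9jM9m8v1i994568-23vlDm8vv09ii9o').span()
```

Pattern: one or more of a digit (lazy); then the literal 'w3', then 3 to 6 of a word character (lazy), then the literal 'm8v'; then zero or more of a digit (lazy), then 2 to 5 of one of [i9] (lazy), then 1 to 4 of a digit (captured).
A non-greedy quantifier consumes as few characters as it can — just enough that the remainder of the pattern still matches from where it stops; whatever follows it matches normally.
`re.search` tries every starting position until one works.
The match spans [5:26] → '5643w3T9jM9m8v1i99456'.
Captured: group 1 = '1i99456'.

(5, 26)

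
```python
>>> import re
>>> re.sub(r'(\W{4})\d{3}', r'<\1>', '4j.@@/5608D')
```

Pattern: exactly 4 of a non-word character (captured); then exactly 3 of a digit.
Matches: at [2:9] → '.@@/560'.
The replacement refers to a captured group, so each match is rewritten using its own captured text.

'4j<.@@/>8D'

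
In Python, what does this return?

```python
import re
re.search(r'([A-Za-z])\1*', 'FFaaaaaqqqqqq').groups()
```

`\1` is not a pattern — it's the concrete string captured by group 1, re-applied verbatim.
`re.search` scans for the first position where the pattern succeeds.
The match spans [0:2] → 'FF'.
Captured: group 1 = 'F'.

('F',)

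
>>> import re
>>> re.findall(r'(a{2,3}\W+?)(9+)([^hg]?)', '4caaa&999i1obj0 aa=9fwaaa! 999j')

[('aaa&', '999', 'i'), ('aa=', '9', 'f'), ('aaa! ', '999', 'j')]

`findall` packs the 3 group values into a tuple for every match.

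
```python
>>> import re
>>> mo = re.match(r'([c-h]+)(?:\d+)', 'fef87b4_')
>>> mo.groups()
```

('fef',)

The match spans [0:5] → 'fef87'.
Captured: group 1 = 'fef'.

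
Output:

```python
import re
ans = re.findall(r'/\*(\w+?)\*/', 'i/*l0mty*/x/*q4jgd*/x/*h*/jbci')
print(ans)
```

['l0mty', 'q4jgd', 'h']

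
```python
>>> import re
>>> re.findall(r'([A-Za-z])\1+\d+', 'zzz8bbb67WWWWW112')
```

`\1` has to match the exact text group 1 already captured.
Scanning left to right: at [0:4] match 'zzz8', group 1 = 'z'; at [4:9] match 'bbb67', group 1 = 'b'; at [9:17] match 'WWWWW112', group 1 = 'W'.
With a single group, `findall` returns only what that group captured — 3 items.

['z', 'b', 'W']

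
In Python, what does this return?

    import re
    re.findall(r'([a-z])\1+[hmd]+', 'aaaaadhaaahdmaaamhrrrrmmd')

['a', 'a', 'a', 'r']

`\1` is not a pattern — it's the concrete string captured by group 1, re-applied verbatim.
One capturing group, so `findall` returns just the captured substring from each match — 4 in all.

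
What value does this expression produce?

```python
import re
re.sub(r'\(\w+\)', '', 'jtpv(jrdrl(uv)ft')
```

'jtpv(jrdrlft'

Matches: at [10:14] → '(uv)'.
Each match is replaced by ''.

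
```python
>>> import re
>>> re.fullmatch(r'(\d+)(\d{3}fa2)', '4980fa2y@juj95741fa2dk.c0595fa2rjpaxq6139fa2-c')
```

`re.fullmatch` requires the pattern to consume the entire string.
Here the string isn't matched end-to-end, so the call returns None.

None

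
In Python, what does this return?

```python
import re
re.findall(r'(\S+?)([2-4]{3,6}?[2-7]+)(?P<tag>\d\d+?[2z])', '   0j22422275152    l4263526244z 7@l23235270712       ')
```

3 groups means each result is a tuple of 3 captured strings — 2 here.

[('0j', '22422275', '152'), ('7@l', '2323527', '0712')]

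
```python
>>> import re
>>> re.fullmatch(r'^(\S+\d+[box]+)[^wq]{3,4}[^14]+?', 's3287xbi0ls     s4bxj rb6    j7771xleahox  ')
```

`re.fullmatch` requires the pattern to consume the entire string.
Here there's no way to consume every character, so the call returns None.

None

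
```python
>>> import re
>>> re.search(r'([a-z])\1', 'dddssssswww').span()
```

`\1` has to match the exact text group 1 already captured.
`search` walks the string left to right and returns the first match it finds.
The match spans [0:2] → 'dd'.
Captured: group 1 = 'd'.

(0, 2)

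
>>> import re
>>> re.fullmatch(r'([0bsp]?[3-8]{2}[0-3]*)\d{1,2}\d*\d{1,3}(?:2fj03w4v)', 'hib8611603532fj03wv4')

None

`re.fullmatch` requires the pattern to consume the entire string.
Here the string isn't matched end-to-end, so the call returns None.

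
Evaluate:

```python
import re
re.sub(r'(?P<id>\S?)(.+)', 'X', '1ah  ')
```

The pattern matches optionally a non-whitespace character (captured as 'id'); then one or more of any character (captured).
Matches: at [0:5] → '1ah  '.
Each match is replaced by 'X'.

'X'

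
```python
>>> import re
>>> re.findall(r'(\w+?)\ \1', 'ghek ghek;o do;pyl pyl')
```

['ghek', 'pyl']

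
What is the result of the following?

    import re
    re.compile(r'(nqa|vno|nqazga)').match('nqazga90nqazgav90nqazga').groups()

The match spans [0:3] → 'nqa'.
Captured: group 1 = 'nqa'.

('nqa',)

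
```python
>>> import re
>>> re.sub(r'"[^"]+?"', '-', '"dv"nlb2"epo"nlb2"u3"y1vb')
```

Matches: at [0:4] → '"dv"'; at [8:13] → '"epo"'; at [17:21] → '"u3"'.
`sub` substitutes '-' at each match site.

'-nlb2-nlb2-y1vb'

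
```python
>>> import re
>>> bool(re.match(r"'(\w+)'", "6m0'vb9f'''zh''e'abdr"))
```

With `match`, the pattern is implicitly anchored at the beginning.
Here the string doesn't start with a match, so the call returns None, and `bool(None)` is False.

False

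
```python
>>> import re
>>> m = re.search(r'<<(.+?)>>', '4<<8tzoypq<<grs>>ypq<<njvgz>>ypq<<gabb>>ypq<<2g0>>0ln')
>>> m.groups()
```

Lazy quantifiers expand one character at a time until the remainder of the pattern can match.
Unlike `match`, `search` isn't anchored — it looks for the pattern anywhere in the string.
The match spans [1:17] → '<<8tzoypq<<grs>>'.
Captured: group 1 = '8tzoypq<<grs'.

('8tzoypq<<grs',)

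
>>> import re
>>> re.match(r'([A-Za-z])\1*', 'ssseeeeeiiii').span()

(0, 3)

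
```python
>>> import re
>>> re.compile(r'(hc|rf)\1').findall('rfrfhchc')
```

`\1` is not a pattern — it's the concrete string captured by group 1, re-applied verbatim.
One capturing group, so `findall` returns just the captured substring from each match — 2 in all.

['rf', 'hc']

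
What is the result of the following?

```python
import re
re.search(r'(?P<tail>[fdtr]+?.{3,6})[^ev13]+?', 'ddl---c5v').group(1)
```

This matches one or more of one of [fdtr] (lazy), then 3 to 6 of any character (captured as 'tail'); then one or more of any character except [ev13] (lazy).
`re.search` tries every starting position until one works.
The match spans [0:8] → 'ddl---c5'.
Captured: group 1 = 'ddl---c'.

'ddl---c'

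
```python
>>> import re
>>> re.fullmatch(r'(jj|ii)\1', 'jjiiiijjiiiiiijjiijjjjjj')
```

The backreference `\1` re-matches whatever the first group consumed, character for character.
`re.fullmatch` requires the pattern to consume the entire string.
Here there's no way to consume every character, so the call returns None.

None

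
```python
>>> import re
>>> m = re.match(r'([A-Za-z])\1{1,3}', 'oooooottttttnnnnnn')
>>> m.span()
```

With `match`, the pattern is implicitly anchored at the beginning.
The match spans [0:4] → 'oooo'.

(0, 4)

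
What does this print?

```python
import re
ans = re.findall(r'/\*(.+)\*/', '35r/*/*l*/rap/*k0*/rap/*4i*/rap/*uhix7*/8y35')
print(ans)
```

`findall` collects group 1 from the one match (1 total).

['/*l*/rap/*k0*/rap/*4i*/rap/*uhix7']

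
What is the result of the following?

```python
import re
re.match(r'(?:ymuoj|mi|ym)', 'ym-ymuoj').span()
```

(0, 2)

`re.match` won't scan ahead — the pattern has to work from the very first character.
The match spans [0:2] → 'ym'.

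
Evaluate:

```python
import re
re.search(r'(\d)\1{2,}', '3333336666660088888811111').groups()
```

The backreference `\1` re-matches whatever the first group consumed, character for character.
`re.search` tries every starting position until one works.
The match spans [0:6] → '333333'.
Captured: group 1 = '3'.

('3',)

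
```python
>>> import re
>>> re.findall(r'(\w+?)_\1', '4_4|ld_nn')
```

['4']

The backreference `\1` re-matches whatever the first group consumed, character for character.
One capturing group, so `findall` returns just the captured substring from the one match — 1 in all.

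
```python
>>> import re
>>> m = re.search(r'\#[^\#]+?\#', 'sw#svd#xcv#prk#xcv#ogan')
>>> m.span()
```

`re.search` tries every starting position until one works.
The match spans [2:7] → '#svd#'.

(2, 7)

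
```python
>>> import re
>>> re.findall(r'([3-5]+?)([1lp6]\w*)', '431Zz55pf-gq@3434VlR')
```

This matches one or more of a character in [3-5] (lazy) (captured); then one of [1lp6], then zero or more of a word character (captured).
Walking the string: at [0:9] match '431Zz55pf', groups = ('43', '1Zz55pf').
Multiple groups make `findall` return tuples — one 2-tuple for the one match.

[('43', '1Zz55pf')]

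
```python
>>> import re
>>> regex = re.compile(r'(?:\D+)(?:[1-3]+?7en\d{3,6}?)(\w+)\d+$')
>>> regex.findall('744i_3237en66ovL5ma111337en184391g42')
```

This matches one or more of a non-digit (non-capturing group); then one or more of a character in [1-3] (lazy), then the literal '7en', then 3 to 6 of a digit (lazy) (non-capturing group); then one or more of a word character (captured); then one or more of a digit; then anchored at the end.
One capturing group, so `findall` returns just the captured substring from the one match — 1 in all.

['391g4']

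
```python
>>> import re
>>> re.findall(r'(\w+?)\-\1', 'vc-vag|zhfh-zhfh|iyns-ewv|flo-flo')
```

['zhfh', 'flo']

The backreference `\1` re-matches whatever the first group consumed, character for character.
One capturing group, so `findall` returns just the captured substring from each match — 2 in all.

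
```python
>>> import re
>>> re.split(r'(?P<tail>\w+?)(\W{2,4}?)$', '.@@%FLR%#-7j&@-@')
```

This matches one or more of a word character (lazy) (captured as 'tail'); then 2 to 4 of a non-word character (lazy) (captured); then anchored at the end.
With a capturing group present, the delimiter's captured portion is kept in the result list.

['.@@%FLR%#-', '7j', '&@-@', '']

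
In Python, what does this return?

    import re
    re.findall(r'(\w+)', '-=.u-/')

The pattern matches one or more of a word character (captured).
Walking the string: at [3:4] match 'u', group 1 = 'u'.
Because there's exactly one group, `findall` drops the full match and keeps group 1 from the one hit.

['u']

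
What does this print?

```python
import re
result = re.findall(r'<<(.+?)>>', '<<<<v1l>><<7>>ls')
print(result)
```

['<<v1l', '7']

With a single group, `findall` returns only what that group captured — 2 items.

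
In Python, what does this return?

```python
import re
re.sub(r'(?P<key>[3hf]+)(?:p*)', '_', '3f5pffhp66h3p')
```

'_5p_66_'

Every occurrence is swapped for '_'.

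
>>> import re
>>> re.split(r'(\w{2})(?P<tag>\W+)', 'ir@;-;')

['', 'ir', '@;-;', '']

The pattern matches exactly 2 of a word character (captured); then one or more of a non-word character (captured as 'tag').
Matches to split on: at [0:6] → 'ir@;-;'.
Because the pattern has a capturing group, `split` also inserts each captured text between the pieces.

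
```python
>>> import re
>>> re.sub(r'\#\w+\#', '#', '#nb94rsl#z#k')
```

'#z#k'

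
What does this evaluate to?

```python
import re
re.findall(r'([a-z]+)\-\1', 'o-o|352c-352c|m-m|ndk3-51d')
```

A backreference is literal: `\1` must see the identical characters the first group matched.
Because there's exactly one group, `findall` drops the full match and keeps group 1 from each hit.

['o', 'm']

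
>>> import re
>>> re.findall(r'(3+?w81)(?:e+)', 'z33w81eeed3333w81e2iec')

['33w81', '3333w81']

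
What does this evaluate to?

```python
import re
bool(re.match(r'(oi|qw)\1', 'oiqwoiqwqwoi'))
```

False

The backreference `\1` re-matches whatever the first group consumed, character for character.
`re.match` only tries the pattern at the start of the string.
Here the pattern fails at index 0, so the call returns None, and `bool(None)` is False.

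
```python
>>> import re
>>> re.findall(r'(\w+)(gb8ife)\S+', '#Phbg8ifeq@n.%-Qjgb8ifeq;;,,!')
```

[('Qj', 'gb8ife')]

The pattern matches one or more of a word character (captured); then the literal 'gb8', then the literal 'ife' (captured); then one or more of a non-whitespace character.
Walking the string: at [15:29] match 'Qjgb8ifeq;;,,!', groups = ('Qj', 'gb8ife').
2 groups means the one result is a tuple of 2 captured strings — 1 here.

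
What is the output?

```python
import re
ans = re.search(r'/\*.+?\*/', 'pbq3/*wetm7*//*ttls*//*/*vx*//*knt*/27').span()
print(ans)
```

With the lazy modifier that quantifier settles for the fewest repetitions that let the rest of the pattern succeed (the atoms after it are unaffected and can still be greedy).
`re.search` tries every starting position until one works.
The match spans [4:13] → '/*wetm7*/'.

(4, 13)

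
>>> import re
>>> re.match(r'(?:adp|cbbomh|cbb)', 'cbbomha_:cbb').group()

`match` is anchored at position 0; if the pattern doesn't fit there, it returns None.
The match spans [0:6] → 'cbbomh'.

'cbbomh'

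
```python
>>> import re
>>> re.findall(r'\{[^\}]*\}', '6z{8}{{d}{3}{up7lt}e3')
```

Walking the string: at [2:5] → '{8}'; at [5:9] → '{{d}'; at [9:12] → '{3}'; at [12:19] → '{up7lt}'.
No capturing groups, so `findall` returns the 4 full match strings.

['{8}', '{{d}', '{3}', '{up7lt}']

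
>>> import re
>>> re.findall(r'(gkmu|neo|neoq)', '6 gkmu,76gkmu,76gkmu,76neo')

['gkmu', 'gkmu', 'gkmu', 'neo']

Matches: at [2:6] match 'gkmu', group 1 = 'gkmu'; at [9:13] match 'gkmu', group 1 = 'gkmu'; at [16:20] match 'gkmu', group 1 = 'gkmu'; at [23:26] match 'neo', group 1 = 'neo'.
Because there's exactly one group, `findall` drops the full match and keeps group 1 from each hit.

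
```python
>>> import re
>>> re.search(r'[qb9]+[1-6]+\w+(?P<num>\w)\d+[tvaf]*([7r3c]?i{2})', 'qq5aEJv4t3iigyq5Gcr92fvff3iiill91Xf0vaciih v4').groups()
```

('f', 'cii')

The match spans [0:41] → 'qq5aEJv4t3iigyq5Gcr92fvff3iiill91Xf0vacii'.
Captured: group 1 = 'f', group 2 = 'cii'.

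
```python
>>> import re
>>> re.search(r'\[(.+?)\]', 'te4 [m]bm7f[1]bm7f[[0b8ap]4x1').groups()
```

('m',)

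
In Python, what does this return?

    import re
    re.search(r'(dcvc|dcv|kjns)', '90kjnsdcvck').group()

`search` walks the string left to right and returns the first match it finds.
The match spans [2:6] → 'kjns'.
Captured: group 1 = 'kjns'.

'kjns'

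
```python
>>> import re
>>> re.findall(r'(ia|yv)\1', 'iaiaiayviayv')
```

`\1` is not a pattern — it's the concrete string captured by group 1, re-applied verbatim.
Matches: at [0:4] match 'iaia', group 1 = 'ia'.
With a single group, `findall` returns only what that group captured — 1 item.

['ia']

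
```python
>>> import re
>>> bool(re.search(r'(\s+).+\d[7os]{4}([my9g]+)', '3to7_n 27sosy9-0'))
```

False

Here the pattern never matches, so the call returns None, and `bool(None)` is False.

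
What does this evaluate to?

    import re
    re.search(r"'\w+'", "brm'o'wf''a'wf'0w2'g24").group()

"'o'"

The match spans [3:6] → "'o'".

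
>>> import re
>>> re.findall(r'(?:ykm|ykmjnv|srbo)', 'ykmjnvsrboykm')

`|` is ordered: at each position the engine commits to the first alternative that works.
Scanning left to right: at [0:3] → 'ykm'; at [6:10] → 'srbo'; at [10:13] → 'ykm'.
`findall` yields the raw match text (3 of them) because the pattern has no groups.

['ykm', 'srbo', 'ykm']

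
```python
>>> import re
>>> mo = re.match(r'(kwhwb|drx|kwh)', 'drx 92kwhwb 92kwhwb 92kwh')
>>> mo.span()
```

`re.match` won't scan ahead — the pattern has to work from the very first character.
The match spans [0:3] → 'drx'.

(0, 3)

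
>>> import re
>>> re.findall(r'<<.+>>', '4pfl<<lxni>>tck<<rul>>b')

Since nothing is captured, `findall` lists the 1 matched substring directly.

['<<lxni>>tck<<rul>>']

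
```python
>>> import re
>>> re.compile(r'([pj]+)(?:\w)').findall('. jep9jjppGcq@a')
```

['j', 'p', 'jjpp']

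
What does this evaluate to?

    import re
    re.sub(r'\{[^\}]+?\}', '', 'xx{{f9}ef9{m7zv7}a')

'xxef9a'

Each match is replaced by ''.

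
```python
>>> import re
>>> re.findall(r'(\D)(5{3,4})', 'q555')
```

The pattern matches a non-digit (captured); then 3 to 4 of a literal '5' (captured).
With 2 capturing groups, `findall` returns a 2-tuple per match.

[('q', '555')]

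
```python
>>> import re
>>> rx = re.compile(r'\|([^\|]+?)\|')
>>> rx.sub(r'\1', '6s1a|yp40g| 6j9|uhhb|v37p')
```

'6s1ayp40g 6j9uhhbv37p'

The replacement refers to a captured group, so each match is rewritten using its own captured text.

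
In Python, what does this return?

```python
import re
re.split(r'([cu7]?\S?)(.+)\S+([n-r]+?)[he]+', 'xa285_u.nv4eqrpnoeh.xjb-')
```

['', 'x', 'a285_u.nv4eqrp', 'o', '.xjb-']

The pattern matches optionally one of [cu7], then optionally a non-whitespace character (captured); then one or more of any character (captured); then one or more of a non-whitespace character; then one or more of a character in [n-r] (lazy) (captured); then one or more of one of [he].
Matches to split on: at [0:19] → 'xa285_u.nv4eqrpnoeh'.
Because the pattern has a capturing group, `split` also inserts each captured text between the pieces.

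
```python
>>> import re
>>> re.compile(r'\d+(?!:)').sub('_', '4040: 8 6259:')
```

'_0: _ _9:'

The negative lookaround is zero-width — it rules out positions where the adjacent text would match, without consuming anything.
Each match is replaced by '_'.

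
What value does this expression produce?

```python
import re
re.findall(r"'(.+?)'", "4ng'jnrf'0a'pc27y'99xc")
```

A `+?`/`*?`/`{m,n}?` starts at its minimum and grows only as far as needed for what follows to match.
Scanning left to right: at [3:9] match "'jnrf'", group 1 = 'jnrf'; at [11:18] match "'pc27y'", group 1 = 'pc27y'.
One capturing group, so `findall` returns just the captured substring from each match — 2 in all.

['jnrf', 'pc27y']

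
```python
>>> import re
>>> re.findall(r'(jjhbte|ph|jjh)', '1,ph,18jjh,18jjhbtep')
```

['ph', 'jjh', 'jjhbte']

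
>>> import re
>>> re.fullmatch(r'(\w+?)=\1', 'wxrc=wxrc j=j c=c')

None

The backreference `\1` re-matches whatever the first group consumed, character for character.
`fullmatch` succeeds only if the pattern covers the string from start to end.
Here the string isn't matched end-to-end, so the call returns None.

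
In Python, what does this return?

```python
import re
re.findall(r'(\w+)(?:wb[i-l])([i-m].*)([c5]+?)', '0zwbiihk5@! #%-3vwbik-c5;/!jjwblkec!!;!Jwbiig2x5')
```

`findall` packs the 3 group values into a tuple for every match.

[('0z', 'ihk5@! #%-3vwbik-c5;/!jjwblkec!!;!Jwbiig2x', '5')]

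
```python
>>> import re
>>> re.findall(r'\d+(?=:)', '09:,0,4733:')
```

Lookahead/lookbehind check context without consuming it, so the matched span excludes the asserted characters.
Walking the string: at [0:2] → '09'; at [6:10] → '4733'.
Since nothing is captured, `findall` lists the 2 matched substrings directly.

['09', '4733']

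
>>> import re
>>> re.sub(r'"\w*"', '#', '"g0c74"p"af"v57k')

Matches: at [0:7] → '"g0c74"'; at [8:12] → '"af"'.
`sub` substitutes '#' at each match site.

'#p#v57k'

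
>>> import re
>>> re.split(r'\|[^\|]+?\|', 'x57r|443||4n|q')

['x57r', '', 'q']

Matches to split on: at [4:9] → '|443|'; at [9:13] → '|4n|'.
The string is cut at each match, leaving 3 pieces.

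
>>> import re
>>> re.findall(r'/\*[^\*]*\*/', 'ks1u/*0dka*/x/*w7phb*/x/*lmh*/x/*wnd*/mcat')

With no groups in the pattern, `findall` gives back each whole match — 4 here.

['/*0dka*/', '/*w7phb*/', '/*lmh*/', '/*wnd*/']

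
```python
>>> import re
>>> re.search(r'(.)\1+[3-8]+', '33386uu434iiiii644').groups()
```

('3',)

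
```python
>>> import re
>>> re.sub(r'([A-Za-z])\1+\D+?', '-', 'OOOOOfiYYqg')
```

A backreference is literal: `\1` must see the identical characters the first group matched.
Every occurrence is swapped for '-'.

'-i-g'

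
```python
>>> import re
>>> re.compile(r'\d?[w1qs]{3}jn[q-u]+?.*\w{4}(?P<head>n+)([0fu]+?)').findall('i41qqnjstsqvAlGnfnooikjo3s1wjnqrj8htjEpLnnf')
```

Pattern: optionally a digit, then exactly 3 of one of [w1qs], then the literal 'jn'; then one or more of a character in [q-u] (lazy); then zero or more of any character, then exactly 4 of a word character; then one or more of a literal 'n' (captured as 'head'); then one or more of one of [0fu] (lazy) (captured).
Walking the string: at [24:43] match '3s1wjnqrj8htjEpLnnf', groups = ('n', 'f').
Multiple groups make `findall` return tuples — one 2-tuple for the one match.

[('n', 'f')]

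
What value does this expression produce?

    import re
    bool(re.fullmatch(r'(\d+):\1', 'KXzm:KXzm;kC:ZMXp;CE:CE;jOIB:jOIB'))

False

A backreference is literal: `\1` must see the identical characters the first group matched.
For `fullmatch`, every character of the input must be accounted for by the pattern.
Here the string isn't matched end-to-end, so the call returns None, and `bool(None)` is False.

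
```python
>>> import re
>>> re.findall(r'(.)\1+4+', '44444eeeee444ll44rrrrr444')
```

After group 1 captures some text, `\1` only succeeds where that same text appears again.
Walking the string: at [0:5] match '44444', group 1 = '4'; at [5:13] match 'eeeee444', group 1 = 'e'; at [13:17] match 'll44', group 1 = 'l'; at [17:25] match 'rrrrr444', group 1 = 'r'.
One capturing group, so `findall` returns just the captured substring from each match — 4 in all.

['4', 'e', 'l', 'r']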